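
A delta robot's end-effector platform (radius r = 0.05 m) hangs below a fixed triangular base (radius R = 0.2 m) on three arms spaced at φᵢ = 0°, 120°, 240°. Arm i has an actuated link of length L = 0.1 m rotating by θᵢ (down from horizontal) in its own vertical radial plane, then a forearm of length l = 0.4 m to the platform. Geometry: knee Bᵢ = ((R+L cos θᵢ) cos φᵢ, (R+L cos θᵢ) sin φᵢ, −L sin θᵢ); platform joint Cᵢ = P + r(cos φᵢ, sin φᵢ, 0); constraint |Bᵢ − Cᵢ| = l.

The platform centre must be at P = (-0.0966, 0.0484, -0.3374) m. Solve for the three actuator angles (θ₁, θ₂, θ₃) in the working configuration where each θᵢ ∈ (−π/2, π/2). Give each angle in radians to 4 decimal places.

θ₁ = 0.9600, θ₂ = -0.2624, θ₃ = 0.3492

arm 1 (φ=0.0°): x'=-0.0966, y'=0.0484
  A=0.2466, B=-0.3374, C=(l²−L²−A²−y'²−z²)/(2L)=-0.1350
  θ1 = atan2(B,A) + arccos(C/0.4179) = 0.9600
rotate P by −φ2: (0.0902, 0.0595, -0.3374)
  A cos θ + B sin θ = C:  0.0598·cos θ + -0.3374·sin θ = 0.1453
  √(A²+B²)=0.3427;  θ2 = -1.3954+1.1330 ≈ -0.2624
arm 3 (φ=240.0°): x'=0.0064, y'=-0.1079
  A=0.1436, B=-0.3374, C=(l²−L²−A²−y'²−z²)/(2L)=0.0195
  θ3 = atan2(B,A) + arccos(C/0.3667) = 0.3492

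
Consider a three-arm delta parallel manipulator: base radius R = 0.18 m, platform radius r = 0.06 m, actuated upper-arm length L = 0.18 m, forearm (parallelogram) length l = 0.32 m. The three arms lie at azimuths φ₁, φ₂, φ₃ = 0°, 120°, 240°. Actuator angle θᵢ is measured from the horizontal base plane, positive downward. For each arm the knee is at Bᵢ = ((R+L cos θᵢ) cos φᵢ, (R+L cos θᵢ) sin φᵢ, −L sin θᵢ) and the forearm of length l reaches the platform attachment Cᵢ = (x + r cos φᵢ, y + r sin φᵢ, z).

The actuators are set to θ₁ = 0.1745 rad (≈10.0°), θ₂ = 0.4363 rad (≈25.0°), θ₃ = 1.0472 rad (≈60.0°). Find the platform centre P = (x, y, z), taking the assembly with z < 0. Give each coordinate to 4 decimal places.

(0.0690, 0.0720, -0.2436)

arm 1 at φ=0.0°: ρ1 = 0.2973;  O1 = (0.2973, 0.0000, -0.0313)
φ2=120.0°: virtual centre (-0.1416, 0.2452, -0.0761), radius l
φ3=240.0°: virtual centre (-0.1050, -0.1819, -0.1559), radius l
|O₂|²−|O₁|² = -0.0034;  |O₃|²−|O₁|² = -0.0209
[-0.8777 0.4904 -0.0896]·P = -0.0034;  [-0.8045 -0.3637 -0.2493]·P = -0.0209
Cramer: x(z) = 0.0161-0.2169z;  y(z) = 0.0219-0.2055z
quadratic in z: (1.0893)z²+(0.1755)z+(-0.0219)=0, √Δ=0.3552 → z ∈ {-0.2436, 0.0825}; z = -0.2436 (taking z<0)
x = 0.0690, y = 0.0720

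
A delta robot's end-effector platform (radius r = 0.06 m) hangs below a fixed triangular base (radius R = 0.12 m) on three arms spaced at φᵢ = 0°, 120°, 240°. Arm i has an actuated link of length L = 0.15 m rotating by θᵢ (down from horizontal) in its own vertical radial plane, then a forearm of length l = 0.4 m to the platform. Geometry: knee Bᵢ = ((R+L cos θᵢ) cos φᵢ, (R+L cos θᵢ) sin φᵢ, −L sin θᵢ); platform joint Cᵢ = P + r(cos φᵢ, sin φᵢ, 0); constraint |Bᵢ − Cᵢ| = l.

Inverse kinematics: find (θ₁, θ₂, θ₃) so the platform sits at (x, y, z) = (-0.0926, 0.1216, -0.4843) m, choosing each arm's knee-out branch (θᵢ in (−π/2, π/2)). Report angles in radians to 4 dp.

θ₁ = 1.3961, θ₂ = 0.6105, θ₃ = 1.3089

arm 1 (φ=0.0°): x'=-0.0926, y'=0.1216
  A=0.1526, B=-0.4843, C=(l²−L²−A²−y'²−z²)/(2L)=-0.4504
  θ1 = atan2(B,A) + arccos(C/0.5078) = 1.3961
arm 2 (φ=120.0°): x'=0.1516, y'=0.0194
  A=-0.0916, B=-0.4843, C=(l²−L²−A²−y'²−z²)/(2L)=-0.3527
  θ2 = atan2(B,A) + arccos(C/0.4929) = 0.6105
arm 3 (φ=240.0°): x'=-0.0590, y'=-0.1410
  A cos θ + B sin θ = C:  0.1190·cos θ + -0.4843·sin θ = -0.4370
  √(A²+B²)=0.4987;  θ3 = -1.3298+2.6387 ≈ 1.3089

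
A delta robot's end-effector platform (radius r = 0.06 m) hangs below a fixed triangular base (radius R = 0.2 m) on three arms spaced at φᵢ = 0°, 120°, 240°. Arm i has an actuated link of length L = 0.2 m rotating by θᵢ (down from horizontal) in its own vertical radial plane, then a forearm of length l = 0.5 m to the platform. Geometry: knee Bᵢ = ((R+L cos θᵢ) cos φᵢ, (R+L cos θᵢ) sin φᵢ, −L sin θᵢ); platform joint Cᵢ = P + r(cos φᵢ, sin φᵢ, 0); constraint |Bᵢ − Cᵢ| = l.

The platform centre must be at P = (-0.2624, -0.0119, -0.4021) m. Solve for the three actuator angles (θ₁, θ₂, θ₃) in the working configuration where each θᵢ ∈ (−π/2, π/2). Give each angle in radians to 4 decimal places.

rotate P by −φ1: (-0.2624, -0.0119, -0.4021)
  A=0.4024, B=-0.4021, C=(l²−L²−A²−y'²−z²)/(2L)=-0.2844
  θ1 = atan2(B,A) + arccos(C/0.5689) = 1.3093
arm 2 (φ=120.0°): x'=0.1209, y'=0.2332
  A cos θ + B sin θ = C:  0.0191·cos θ + -0.4021·sin θ = -0.0161
  √(A²+B²)=0.4026;  θ2 = -1.5233+1.6107 ≈ 0.0874
arm 3 (φ=240.0°): x'=0.1415, y'=-0.2213
  e−x'=-0.0015;  (l²−L²−(e−x')²−y'²−z²)/2L = -0.0016
  θ3 = atan2(B,A) + arccos(C/0.4021) = 0.0003

θ₁ = 1.3093, θ₂ = 0.0874, θ₃ = 0.0003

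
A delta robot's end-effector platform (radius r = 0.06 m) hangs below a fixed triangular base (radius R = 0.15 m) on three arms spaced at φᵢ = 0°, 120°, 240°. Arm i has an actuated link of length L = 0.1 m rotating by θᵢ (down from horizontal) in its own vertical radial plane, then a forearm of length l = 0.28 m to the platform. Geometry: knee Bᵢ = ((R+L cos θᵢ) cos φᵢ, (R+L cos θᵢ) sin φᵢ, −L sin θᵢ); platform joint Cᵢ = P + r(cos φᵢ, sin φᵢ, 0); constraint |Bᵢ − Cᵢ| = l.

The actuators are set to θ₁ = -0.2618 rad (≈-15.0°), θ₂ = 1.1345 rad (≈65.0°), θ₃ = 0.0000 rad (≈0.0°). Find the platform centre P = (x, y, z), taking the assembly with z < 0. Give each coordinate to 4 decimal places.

(0.0740, -0.0952, -0.2122)

arm 1 at φ=0.0°: (R−r)+L cos θ1 = 0.1866;  centre 1 = (0.1866, 0.0000, 0.0259)
centre 2 = (0.1323·cos120.0°, 0.1323·sin120.0°, -0.0906) = (-0.0661, 0.1145, -0.0906)
φ3=240.0°: virtual centre (-0.0950, -0.1645, 0.0000), radius l
eliminate P² terms by subtracting sphere 1 from 2 and 3
plane₁₂: -0.5054x+0.2291y+-0.2330z = -0.0098
Cramer: x(z) = 0.0104-0.2998z;  y(z) = -0.0197+0.3558z
into |P−centre ₁|² = l²: 1.2164z² + 0.0399z + -0.0463 = 0;  Δ = 0.2269;  z = -0.2122 or 0.1794 → z<0 root = -0.2122
x = 0.0740, y = -0.0952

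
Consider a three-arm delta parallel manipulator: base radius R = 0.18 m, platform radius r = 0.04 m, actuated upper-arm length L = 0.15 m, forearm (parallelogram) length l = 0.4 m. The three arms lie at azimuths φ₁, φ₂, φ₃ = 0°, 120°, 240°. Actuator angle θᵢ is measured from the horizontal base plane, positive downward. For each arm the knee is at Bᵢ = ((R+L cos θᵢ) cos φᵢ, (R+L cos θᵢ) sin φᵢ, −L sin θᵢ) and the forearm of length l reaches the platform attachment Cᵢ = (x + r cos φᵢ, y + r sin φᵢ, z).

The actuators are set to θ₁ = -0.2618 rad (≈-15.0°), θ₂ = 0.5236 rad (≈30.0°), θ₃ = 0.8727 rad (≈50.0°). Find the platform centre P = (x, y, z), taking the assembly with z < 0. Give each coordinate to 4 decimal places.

(0.1169, 0.0444, -0.3215)

φ1=0.0°: virtual centre (0.2849, 0.0000, 0.0388), radius l
O2 = (0.2699·cos120.0°, 0.2699·sin120.0°, -0.0750) = (-0.1350, 0.2337, -0.0750)
φ3=240.0°: virtual centre (-0.1182, -0.2047, -0.1149), radius l
eliminate P² terms by subtracting sphere 1 from 2 and 3
linear system: -0.8397x+0.4675y = -0.0042−-0.2276z; -0.8062x+-0.4095y = -0.0136−-0.3075z
det = 0.7207;  x = 0.0112+-0.3288z,  y = 0.0111+-0.1036z
quadratic in z: (1.1188)z²+(0.1000)z+(-0.0835)=0, √Δ=0.6193 → z ∈ {-0.3215, 0.2321}; z = -0.3215 (taking z<0)
x = 0.1169, y = 0.0444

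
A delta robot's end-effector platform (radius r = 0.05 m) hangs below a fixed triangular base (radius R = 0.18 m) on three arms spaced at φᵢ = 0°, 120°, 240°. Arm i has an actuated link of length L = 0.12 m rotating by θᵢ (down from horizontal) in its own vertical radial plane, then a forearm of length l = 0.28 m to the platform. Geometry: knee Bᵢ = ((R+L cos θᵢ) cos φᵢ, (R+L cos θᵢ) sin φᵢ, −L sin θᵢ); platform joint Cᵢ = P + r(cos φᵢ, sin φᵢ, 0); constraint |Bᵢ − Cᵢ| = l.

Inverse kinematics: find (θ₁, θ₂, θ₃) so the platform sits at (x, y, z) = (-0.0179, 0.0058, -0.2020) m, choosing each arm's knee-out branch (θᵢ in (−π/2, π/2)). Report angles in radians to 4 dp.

φ1=0.0° → target in arm frame (-0.0179, 0.0058)
  e−x'=0.1479;  (l²−L²−(e−x')²−y'²−z²)/2L = 0.0054
  √(A²+B²)=0.2504;  θ1 = -0.9388+1.5494 ≈ 0.6106
arm 2 (φ=120.0°): x'=0.0140, y'=0.0126
  A cos θ + B sin θ = C:  0.1160·cos θ + -0.2020·sin θ = 0.0399
  θ2 = atan2(B,A) + arccos(C/0.2330) = 0.3493
φ3=240.0° → target in arm frame (0.0039, -0.0184)
  A cos θ + B sin θ = C:  0.1261·cos θ + -0.2020·sin θ = 0.0290
  √(A²+B²)=0.2381;  θ3 = -1.0128+1.4487 ≈ 0.4358

θ₁ = 0.6106, θ₂ = 0.3493, θ₃ = 0.4358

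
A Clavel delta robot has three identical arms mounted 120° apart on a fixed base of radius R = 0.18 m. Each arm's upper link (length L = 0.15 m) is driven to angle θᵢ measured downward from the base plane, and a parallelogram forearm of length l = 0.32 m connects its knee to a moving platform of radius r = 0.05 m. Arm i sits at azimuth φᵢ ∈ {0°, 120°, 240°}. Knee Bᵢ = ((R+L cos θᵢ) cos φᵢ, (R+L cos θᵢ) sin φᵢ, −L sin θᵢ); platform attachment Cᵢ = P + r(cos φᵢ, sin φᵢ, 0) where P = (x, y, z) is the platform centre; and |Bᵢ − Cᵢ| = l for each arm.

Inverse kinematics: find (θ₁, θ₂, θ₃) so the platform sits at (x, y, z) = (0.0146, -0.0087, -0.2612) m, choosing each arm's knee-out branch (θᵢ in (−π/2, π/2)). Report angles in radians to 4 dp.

φ1=0.0° → target in arm frame (0.0146, -0.0087)
  A cos θ + B sin θ = C:  0.1154·cos θ + -0.2612·sin θ = -0.0057
  θ1 = atan2(B,A) + arccos(C/0.2856) = 0.4361
rotate P by −φ2: (-0.0148, -0.0083, -0.2612)
  A cos θ + B sin θ = C:  0.1448·cos θ + -0.2612·sin θ = -0.0312
  γ=atan2(-0.2612,0.1448)=-1.0645;  ψ=arccos(-0.1046)=1.6756;  θ2=γ+ψ≈0.6111
arm 3 (φ=240.0°): x'=0.0002, y'=0.0170
  A cos θ + B sin θ = C:  0.1298·cos θ + -0.2612·sin θ = -0.0182
  γ=atan2(-0.2612,0.1298)=-1.1097;  ψ=arccos(-0.0623)=1.6332;  θ3=γ+ψ≈0.5235

θ₁ = 0.4361, θ₂ = 0.6111, θ₃ = 0.5235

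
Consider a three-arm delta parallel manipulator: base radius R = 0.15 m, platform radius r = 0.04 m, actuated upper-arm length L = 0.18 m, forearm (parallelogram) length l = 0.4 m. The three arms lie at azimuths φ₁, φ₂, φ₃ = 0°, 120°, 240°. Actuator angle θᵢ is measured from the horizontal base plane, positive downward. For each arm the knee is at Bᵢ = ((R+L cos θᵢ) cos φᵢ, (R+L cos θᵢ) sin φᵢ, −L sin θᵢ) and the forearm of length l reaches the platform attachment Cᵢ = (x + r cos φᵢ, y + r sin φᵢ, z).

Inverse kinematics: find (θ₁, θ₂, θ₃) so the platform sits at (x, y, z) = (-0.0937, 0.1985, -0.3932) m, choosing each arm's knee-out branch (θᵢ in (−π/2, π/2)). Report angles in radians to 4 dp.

θ₁ = 1.2215, θ₂ = 0.0001, θ₃ = 1.3088

rotate P by −φ1: (-0.0937, 0.1985, -0.3932)
  A=0.2037, B=-0.3932, C=(l²−L²−A²−y'²−z²)/(2L)=-0.2997
  √(A²+B²)=0.4428;  θ1 = -1.0928+2.3143 ≈ 1.2215
φ2=120.0° → target in arm frame (0.2188, -0.0181)
  e−x'=-0.1088;  (l²−L²−(e−x')²−y'²−z²)/2L = -0.1088
  γ=atan2(-0.3932,-0.1088)=-1.8406;  ψ=arccos(-0.2666)=1.8407;  θ2=γ+ψ≈0.0001
φ3=240.0° → target in arm frame (-0.1251, -0.1804)
  A=0.2351, B=-0.3932, C=(l²−L²−A²−y'²−z²)/(2L)=-0.3189
  γ=atan2(-0.3932,0.2351)=-1.0320;  ψ=arccos(-0.6961)=2.3408;  θ3=γ+ψ≈1.3088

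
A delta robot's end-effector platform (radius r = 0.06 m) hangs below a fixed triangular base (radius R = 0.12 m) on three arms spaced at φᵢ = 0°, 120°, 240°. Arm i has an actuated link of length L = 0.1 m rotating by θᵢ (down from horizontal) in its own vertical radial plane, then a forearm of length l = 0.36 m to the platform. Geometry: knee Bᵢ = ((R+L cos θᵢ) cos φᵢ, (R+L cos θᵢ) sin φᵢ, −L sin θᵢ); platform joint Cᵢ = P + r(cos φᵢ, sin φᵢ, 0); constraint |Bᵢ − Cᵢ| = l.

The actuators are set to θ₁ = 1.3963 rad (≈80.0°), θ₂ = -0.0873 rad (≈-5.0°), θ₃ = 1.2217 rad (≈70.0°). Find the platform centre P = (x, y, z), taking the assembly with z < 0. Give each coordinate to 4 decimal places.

O1 = (0.0774·cos0.0°, 0.0774·sin0.0°, -0.0985) = (0.0774, 0.0000, -0.0985)
arm 2 at φ=120.0°: (R−r)+L cos θ2 = 0.1596;  O2 = (-0.0798, 0.1382, 0.0087)
O3 = (0.0942·cos240.0°, 0.0942·sin240.0°, -0.0940) = (-0.0471, -0.0816, -0.0940)
subtract pairs → two planes through P
[-0.3143 0.2765 0.2144]·P = 0.0099;  [-0.2489 -0.1632 0.0090]·P = 0.0020
det = 0.1201;  x = -0.0181+0.3120z,  y = 0.0152+-0.4207z
quadratic in z: (1.2744)z²+(0.1246)z+(-0.1106)=0, √Δ=0.7610 → z ∈ {-0.3475, 0.2497}; z = -0.3475 (taking z<0)
x = -0.1265, y = 0.1614

(-0.1265, 0.1614, -0.3475)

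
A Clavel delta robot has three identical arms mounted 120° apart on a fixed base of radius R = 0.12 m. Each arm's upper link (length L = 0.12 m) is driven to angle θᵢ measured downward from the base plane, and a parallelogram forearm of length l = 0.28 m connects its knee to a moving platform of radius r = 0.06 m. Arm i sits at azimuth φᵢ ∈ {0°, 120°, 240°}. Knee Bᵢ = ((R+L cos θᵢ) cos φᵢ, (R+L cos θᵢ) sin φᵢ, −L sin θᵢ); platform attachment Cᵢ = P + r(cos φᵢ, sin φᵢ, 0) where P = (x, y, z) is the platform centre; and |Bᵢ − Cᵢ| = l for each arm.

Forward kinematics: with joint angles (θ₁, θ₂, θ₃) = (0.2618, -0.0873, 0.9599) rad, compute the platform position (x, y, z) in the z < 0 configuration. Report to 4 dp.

(0.0271, 0.1118, -0.2402)

S1 = (0.1759·cos0.0°, 0.1759·sin0.0°, -0.0311) = (0.1759, 0.0000, -0.0311)
φ2=120.0°: virtual centre (-0.0898, 0.1555, 0.0105), radius l
S3 = (0.1288·cos240.0°, 0.1288·sin240.0°, -0.0983) = (-0.0644, -0.1116, -0.0983)
|S₂|²−|S₁|² = 0.0004;  |S₃|²−|S₁|² = -0.0056
plane₁₂: -0.5314x+0.3110y+0.0830z = 0.0004
det = 0.2680;  x = 0.0062+-0.0869z,  y = 0.0120+-0.4155z
sphere 1 gives Az²+Bz+C=0 with A=1.1802, B=0.0817, C=-0.0485;  B²−4AC=0.2356;  roots -0.2402, 0.1710;  negative root z = -0.2402
x = 0.0271, y = 0.1118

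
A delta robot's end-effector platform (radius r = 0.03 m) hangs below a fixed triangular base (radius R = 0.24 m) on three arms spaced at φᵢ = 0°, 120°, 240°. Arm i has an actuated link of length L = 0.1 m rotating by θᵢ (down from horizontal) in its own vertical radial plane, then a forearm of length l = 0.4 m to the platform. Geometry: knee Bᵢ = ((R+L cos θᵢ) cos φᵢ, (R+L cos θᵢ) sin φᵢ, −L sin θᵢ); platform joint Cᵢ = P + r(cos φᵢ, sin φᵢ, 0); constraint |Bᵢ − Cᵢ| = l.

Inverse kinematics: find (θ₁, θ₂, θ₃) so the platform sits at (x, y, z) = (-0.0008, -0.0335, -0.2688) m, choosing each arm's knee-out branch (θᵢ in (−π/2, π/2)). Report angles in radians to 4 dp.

θ₁ = 0.1745, θ₂ = 0.4367, θ₃ = -0.1739

φ1=0.0° → target in arm frame (-0.0008, -0.0335)
  A=0.2108, B=-0.2688, C=(l²−L²−A²−y'²−z²)/(2L)=0.1609
  √(A²+B²)=0.3416;  θ1 = -0.9057+1.0802 ≈ 0.1745
φ2=120.0° → target in arm frame (-0.0286, 0.0174)
  A cos θ + B sin θ = C:  0.2386·cos θ + -0.2688·sin θ = 0.1025
  √(A²+B²)=0.3594;  θ2 = -0.8448+1.2815 ≈ 0.4367
φ3=240.0° → target in arm frame (0.0294, 0.0161)
  A cos θ + B sin θ = C:  0.1806·cos θ + -0.2688·sin θ = 0.2244
  θ3 = atan2(B,A) + arccos(C/0.3238) = -0.1739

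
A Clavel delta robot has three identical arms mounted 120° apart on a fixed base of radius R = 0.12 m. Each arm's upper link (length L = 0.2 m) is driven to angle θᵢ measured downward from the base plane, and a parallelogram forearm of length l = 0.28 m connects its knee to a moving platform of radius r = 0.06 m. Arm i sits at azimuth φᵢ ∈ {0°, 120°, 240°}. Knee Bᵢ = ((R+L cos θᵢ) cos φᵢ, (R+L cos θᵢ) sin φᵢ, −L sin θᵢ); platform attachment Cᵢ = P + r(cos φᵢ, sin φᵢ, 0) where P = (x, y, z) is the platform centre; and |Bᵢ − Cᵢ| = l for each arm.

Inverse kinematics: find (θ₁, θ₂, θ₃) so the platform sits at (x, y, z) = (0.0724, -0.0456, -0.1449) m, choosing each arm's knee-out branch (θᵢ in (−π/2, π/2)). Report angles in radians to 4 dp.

φ1=0.0° → target in arm frame (0.0724, -0.0456)
  A cos θ + B sin θ = C:  -0.0124·cos θ + -0.1449·sin θ = 0.0379
  √(A²+B²)=0.1454;  θ1 = -1.6562+1.3070 ≈ -0.3492
rotate P by −φ2: (-0.0757, -0.0399, -0.1449)
  A cos θ + B sin θ = C:  0.1357·cos θ + -0.1449·sin θ = -0.0065
  √(A²+B²)=0.1985;  θ2 = -0.8182+1.6035 ≈ 0.7853
arm 3 (φ=240.0°): x'=0.0033, y'=0.0855
  A cos θ + B sin θ = C:  0.0567·cos θ + -0.1449·sin θ = 0.0172
  √(A²+B²)=0.1556;  θ3 = -1.1978+1.4601 ≈ 0.2623

θ₁ = -0.3492, θ₂ = 0.7853, θ₃ = 0.2623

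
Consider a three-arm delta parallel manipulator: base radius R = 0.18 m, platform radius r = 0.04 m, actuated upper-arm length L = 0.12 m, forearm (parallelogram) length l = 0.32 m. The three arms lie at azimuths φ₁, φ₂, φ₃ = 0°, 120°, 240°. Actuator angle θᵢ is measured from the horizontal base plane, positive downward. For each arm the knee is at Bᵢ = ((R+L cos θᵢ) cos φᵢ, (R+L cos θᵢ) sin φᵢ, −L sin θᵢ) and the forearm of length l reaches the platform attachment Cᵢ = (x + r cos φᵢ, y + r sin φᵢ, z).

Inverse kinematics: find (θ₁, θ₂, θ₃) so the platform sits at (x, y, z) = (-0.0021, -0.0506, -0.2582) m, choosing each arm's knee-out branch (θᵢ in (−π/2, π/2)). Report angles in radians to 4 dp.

θ₁ = 0.5232, θ₂ = 0.7855, θ₃ = 0.1744

φ1=0.0° → target in arm frame (-0.0021, -0.0506)
  A cos θ + B sin θ = C:  0.1421·cos θ + -0.2582·sin θ = -0.0059
  γ=atan2(-0.2582,0.1421)=-1.0677;  ψ=arccos(-0.0201)=1.5909;  θ1=γ+ψ≈0.5232
φ2=120.0° → target in arm frame (-0.0428, 0.0271)
  A=0.1828, B=-0.2582, C=(l²−L²−A²−y'²−z²)/(2L)=-0.0534
  θ2 = atan2(B,A) + arccos(C/0.3163) = 0.7855
arm 3 (φ=240.0°): x'=0.0449, y'=0.0235
  A=0.0951, B=-0.2582, C=(l²−L²−A²−y'²−z²)/(2L)=0.0489
  γ=atan2(-0.2582,0.0951)=-1.2178;  ψ=arccos(0.1776)=1.3922;  θ3=γ+ψ≈0.1744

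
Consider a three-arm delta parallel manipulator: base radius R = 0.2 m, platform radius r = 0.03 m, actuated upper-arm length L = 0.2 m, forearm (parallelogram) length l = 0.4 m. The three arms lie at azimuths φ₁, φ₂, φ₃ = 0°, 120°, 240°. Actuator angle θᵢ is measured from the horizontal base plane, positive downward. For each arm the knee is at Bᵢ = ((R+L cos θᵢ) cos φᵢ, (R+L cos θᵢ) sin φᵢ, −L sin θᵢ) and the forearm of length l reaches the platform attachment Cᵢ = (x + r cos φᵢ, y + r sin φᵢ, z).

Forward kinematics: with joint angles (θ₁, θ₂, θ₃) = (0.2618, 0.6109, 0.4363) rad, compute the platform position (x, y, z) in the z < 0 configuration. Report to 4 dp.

(0.0314, -0.0194, -0.2743)

arm 1 at φ=0.0°: (R−r)+L cos θ1 = 0.3632;  O1 = (0.3632, 0.0000, -0.0518)
φ2=120.0°: virtual centre (-0.1669, 0.2891, -0.1147), radius l
φ3=240.0°: virtual centre (-0.1756, -0.3042, -0.0845), radius l
|O₂|²−|O₁|² = -0.0100;  |O₃|²−|O₁|² = -0.0041
[-1.0602 0.5782 -0.1259]·P = -0.0100;  [-1.0776 -0.6084 -0.0655]·P = -0.0041
Cramer: x(z) = 0.0066-0.0903z;  y(z) = -0.0051+0.0522z
into |P−O₁|² = l²: 1.0109z² + 0.1674z + -0.0302 = 0;  Δ = 0.1500;  z = -0.2743 or 0.1088 → z<0 root = -0.2743
x = 0.0314, y = -0.0194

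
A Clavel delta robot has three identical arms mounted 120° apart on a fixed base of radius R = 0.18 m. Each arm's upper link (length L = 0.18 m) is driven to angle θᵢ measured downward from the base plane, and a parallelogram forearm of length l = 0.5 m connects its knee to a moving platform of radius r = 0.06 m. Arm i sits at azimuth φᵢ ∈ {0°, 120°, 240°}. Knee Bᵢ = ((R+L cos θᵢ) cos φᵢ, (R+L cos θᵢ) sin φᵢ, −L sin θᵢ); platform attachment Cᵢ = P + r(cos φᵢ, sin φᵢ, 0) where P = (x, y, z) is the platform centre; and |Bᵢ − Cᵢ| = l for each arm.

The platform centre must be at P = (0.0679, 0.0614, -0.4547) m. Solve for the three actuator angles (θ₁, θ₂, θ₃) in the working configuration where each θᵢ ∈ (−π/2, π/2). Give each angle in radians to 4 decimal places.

θ₁ = 0.0876, θ₂ = 0.2618, θ₃ = 0.6110

rotate P by −φ1: (0.0679, 0.0614, -0.4547)
  A cos θ + B sin θ = C:  0.0521·cos θ + -0.4547·sin θ = 0.0121
  θ1 = atan2(B,A) + arccos(C/0.4577) = 0.0876
arm 2 (φ=120.0°): x'=0.0192, y'=-0.0895
  A cos θ + B sin θ = C:  0.1008·cos θ + -0.4547·sin θ = -0.0203
  θ2 = atan2(B,A) + arccos(C/0.4657) = 0.2618
φ3=240.0° → target in arm frame (-0.0871, 0.0281)
  A cos θ + B sin θ = C:  0.2071·cos θ + -0.4547·sin θ = -0.0912
  θ3 = atan2(B,A) + arccos(C/0.4997) = 0.6110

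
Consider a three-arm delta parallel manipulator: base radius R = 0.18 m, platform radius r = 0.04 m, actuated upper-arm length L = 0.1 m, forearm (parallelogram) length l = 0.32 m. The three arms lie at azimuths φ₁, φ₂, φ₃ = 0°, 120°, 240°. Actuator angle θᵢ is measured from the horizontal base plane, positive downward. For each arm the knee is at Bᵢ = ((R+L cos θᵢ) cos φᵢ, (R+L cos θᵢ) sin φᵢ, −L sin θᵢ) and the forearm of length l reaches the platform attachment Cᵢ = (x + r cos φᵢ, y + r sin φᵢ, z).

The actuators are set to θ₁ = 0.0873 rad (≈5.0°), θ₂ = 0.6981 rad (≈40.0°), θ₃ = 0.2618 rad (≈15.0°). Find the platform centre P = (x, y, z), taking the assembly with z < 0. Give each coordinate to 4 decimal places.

arm 1 at φ=0.0°: e+L cos θ1 = 0.2396;  O1 = (0.2396, 0.0000, -0.0087)
O2 = (0.2166·cos120.0°, 0.2166·sin120.0°, -0.0643) = (-0.1083, 0.1876, -0.0643)
arm 3 at φ=240.0°: e+L cos θ3 = 0.2366;  O3 = (-0.1183, -0.2049, -0.0259)
eliminate P² terms by subtracting sphere 1 from 2 and 3
linear system: -0.6958x+0.3752y = -0.0064−-0.1111z; -0.7158x+-0.4098y = -0.0008−-0.0343z
Cramer: x(z) = 0.0053-0.1055z;  y(z) = -0.0073+0.1005z
quadratic in z: (1.0212)z²+(0.0654)z+(-0.0474)=0, √Δ=0.4448 → z ∈ {-0.2498, 0.1858}; z = -0.2498 (taking z<0)
x = 0.0317, y = -0.0324

(0.0317, -0.0324, -0.2498)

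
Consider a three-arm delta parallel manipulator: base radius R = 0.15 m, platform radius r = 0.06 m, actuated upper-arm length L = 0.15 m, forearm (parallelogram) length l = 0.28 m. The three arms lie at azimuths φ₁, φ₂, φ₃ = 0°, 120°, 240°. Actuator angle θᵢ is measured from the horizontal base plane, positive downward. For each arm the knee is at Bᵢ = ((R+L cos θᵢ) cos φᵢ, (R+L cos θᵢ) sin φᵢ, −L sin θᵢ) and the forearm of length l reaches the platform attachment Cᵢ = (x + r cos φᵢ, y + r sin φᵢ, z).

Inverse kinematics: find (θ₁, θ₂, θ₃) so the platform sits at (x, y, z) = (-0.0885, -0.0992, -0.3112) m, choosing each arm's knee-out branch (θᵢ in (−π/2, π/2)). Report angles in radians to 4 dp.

φ1=0.0° → target in arm frame (-0.0885, -0.0992)
  e−x'=0.1785;  (l²−L²−(e−x')²−y'²−z²)/2L = -0.2755
  γ=atan2(-0.3112,0.1785)=-1.0500;  ψ=arccos(-0.7679)=2.4464;  θ1=γ+ψ≈1.3963
φ2=120.0° → target in arm frame (-0.0417, 0.1262)
  A cos θ + B sin θ = C:  0.1317·cos θ + -0.3112·sin θ = -0.2474
  γ=atan2(-0.3112,0.1317)=-1.1706;  ψ=arccos(-0.7321)=2.3922;  θ2=γ+ψ≈1.2217
arm 3 (φ=240.0°): x'=0.1302, y'=-0.0270
  A=-0.0402, B=-0.3112, C=(l²−L²−A²−y'²−z²)/(2L)=-0.1443
  θ3 = atan2(B,A) + arccos(C/0.3138) = 0.3495

θ₁ = 1.3963, θ₂ = 1.2217, θ₃ = 0.3495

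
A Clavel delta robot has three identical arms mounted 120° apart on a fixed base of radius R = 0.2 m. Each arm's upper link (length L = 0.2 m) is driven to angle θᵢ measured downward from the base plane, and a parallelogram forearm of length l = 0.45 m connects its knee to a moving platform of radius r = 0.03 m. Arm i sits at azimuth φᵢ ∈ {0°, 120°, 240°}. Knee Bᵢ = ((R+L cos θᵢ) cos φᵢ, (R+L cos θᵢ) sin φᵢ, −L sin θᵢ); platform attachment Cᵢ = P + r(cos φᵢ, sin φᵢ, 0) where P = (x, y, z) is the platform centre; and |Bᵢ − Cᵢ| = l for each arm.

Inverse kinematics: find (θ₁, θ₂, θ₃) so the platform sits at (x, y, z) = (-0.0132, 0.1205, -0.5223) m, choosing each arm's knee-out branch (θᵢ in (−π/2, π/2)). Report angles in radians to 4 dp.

θ₁ = 1.1345, θ₂ = 0.6979, θ₃ = 1.3961

rotate P by −φ1: (-0.0132, 0.1205, -0.5223)
  A=0.1832, B=-0.5223, C=(l²−L²−A²−y'²−z²)/(2L)=-0.3959
  √(A²+B²)=0.5535;  θ1 = -1.2334+2.3679 ≈ 1.1345
arm 2 (φ=120.0°): x'=0.1110, y'=-0.0488
  e−x'=0.0590;  (l²−L²−(e−x')²−y'²−z²)/2L = -0.2904
  γ=atan2(-0.5223,0.0590)=-1.4582;  ψ=arccos(-0.5525)=2.1562;  θ2=γ+ψ≈0.6979
arm 3 (φ=240.0°): x'=-0.0978, y'=-0.0717
  A cos θ + B sin θ = C:  0.2678·cos θ + -0.5223·sin θ = -0.4678
  θ3 = atan2(B,A) + arccos(C/0.5869) = 1.3961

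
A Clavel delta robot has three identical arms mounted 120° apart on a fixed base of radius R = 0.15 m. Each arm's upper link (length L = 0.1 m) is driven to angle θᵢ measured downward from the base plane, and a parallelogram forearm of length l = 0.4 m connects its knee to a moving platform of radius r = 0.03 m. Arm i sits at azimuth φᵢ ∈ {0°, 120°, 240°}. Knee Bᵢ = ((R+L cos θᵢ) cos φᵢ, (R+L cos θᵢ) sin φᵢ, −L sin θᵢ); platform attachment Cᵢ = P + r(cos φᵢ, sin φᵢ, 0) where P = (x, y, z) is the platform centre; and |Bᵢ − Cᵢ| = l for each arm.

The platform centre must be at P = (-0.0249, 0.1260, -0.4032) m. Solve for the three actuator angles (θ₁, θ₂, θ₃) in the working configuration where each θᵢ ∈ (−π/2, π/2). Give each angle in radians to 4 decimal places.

arm 1 (φ=0.0°): x'=-0.0249, y'=0.1260
  A cos θ + B sin θ = C:  0.1449·cos θ + -0.4032·sin θ = -0.2472
  √(A²+B²)=0.4284;  θ1 = -1.2258+2.1858 ≈ 0.9600
φ2=120.0° → target in arm frame (0.1216, -0.0414)
  A=-0.0016, B=-0.4032, C=(l²−L²−A²−y'²−z²)/(2L)=-0.0714
  √(A²+B²)=0.4032;  θ2 = -1.5747+1.7489 ≈ 0.1743
arm 3 (φ=240.0°): x'=-0.0967, y'=-0.0846
  A cos θ + B sin θ = C:  0.2167·cos θ + -0.4032·sin θ = -0.3333
  √(A²+B²)=0.4577;  θ3 = -1.0777+2.3865 ≈ 1.3088

θ₁ = 0.9600, θ₂ = 0.1743, θ₃ = 1.3088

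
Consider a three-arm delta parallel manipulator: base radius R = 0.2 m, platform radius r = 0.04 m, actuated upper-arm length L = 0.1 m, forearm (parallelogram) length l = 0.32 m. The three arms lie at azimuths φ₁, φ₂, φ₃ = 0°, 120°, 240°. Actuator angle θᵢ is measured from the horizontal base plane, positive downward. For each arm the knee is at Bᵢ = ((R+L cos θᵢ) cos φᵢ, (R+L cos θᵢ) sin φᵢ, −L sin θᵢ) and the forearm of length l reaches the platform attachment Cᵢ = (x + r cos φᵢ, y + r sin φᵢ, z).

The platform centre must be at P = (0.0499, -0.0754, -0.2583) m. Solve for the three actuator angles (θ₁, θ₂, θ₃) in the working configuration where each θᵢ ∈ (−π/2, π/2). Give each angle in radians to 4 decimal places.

θ₁ = 0.2623, θ₂ = 1.3094, θ₃ = 0.3491

rotate P by −φ1: (0.0499, -0.0754, -0.2583)
  e−x'=0.1101;  (l²−L²−(e−x')²−y'²−z²)/2L = 0.0394
  √(A²+B²)=0.2808;  θ1 = -1.1679+1.4301 ≈ 0.2623
rotate P by −φ2: (-0.0902, -0.0055, -0.2583)
  A=0.2502, B=-0.2583, C=(l²−L²−A²−y'²−z²)/(2L)=-0.1849
  θ2 = atan2(B,A) + arccos(C/0.3596) = 1.3094
φ3=240.0° → target in arm frame (0.0403, 0.0809)
  A=0.1197, B=-0.2583, C=(l²−L²−A²−y'²−z²)/(2L)=0.0241
  γ=atan2(-0.2583,0.1197)=-1.1370;  ψ=arccos(0.0846)=1.4861;  θ3=γ+ψ≈0.3491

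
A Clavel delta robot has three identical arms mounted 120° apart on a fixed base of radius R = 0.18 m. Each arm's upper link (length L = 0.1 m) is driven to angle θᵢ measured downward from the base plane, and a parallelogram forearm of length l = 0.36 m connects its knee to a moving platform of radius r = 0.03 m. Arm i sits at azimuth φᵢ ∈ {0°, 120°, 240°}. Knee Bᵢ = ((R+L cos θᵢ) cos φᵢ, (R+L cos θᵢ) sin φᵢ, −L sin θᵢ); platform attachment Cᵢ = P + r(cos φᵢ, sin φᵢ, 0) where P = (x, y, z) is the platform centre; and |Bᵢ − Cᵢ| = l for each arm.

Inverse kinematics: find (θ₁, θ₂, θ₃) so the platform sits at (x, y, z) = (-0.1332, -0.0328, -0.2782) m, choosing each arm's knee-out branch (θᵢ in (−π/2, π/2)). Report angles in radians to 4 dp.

θ₁ = 1.3088, θ₂ = 0.1748, θ₃ = -0.3495

φ1=0.0° → target in arm frame (-0.1332, -0.0328)
  A=0.2832, B=-0.2782, C=(l²−L²−A²−y'²−z²)/(2L)=-0.1954
  θ1 = atan2(B,A) + arccos(C/0.3970) = 1.3088
rotate P by −φ2: (0.0382, 0.1318, -0.2782)
  A cos θ + B sin θ = C:  0.1118·cos θ + -0.2782·sin θ = 0.0617
  θ2 = atan2(B,A) + arccos(C/0.2998) = 0.1748
φ3=240.0° → target in arm frame (0.0950, -0.0990)
  e−x'=0.0550;  (l²−L²−(e−x')²−y'²−z²)/2L = 0.1469
  √(A²+B²)=0.2836;  θ3 = -1.3756+1.0261 ≈ -0.3495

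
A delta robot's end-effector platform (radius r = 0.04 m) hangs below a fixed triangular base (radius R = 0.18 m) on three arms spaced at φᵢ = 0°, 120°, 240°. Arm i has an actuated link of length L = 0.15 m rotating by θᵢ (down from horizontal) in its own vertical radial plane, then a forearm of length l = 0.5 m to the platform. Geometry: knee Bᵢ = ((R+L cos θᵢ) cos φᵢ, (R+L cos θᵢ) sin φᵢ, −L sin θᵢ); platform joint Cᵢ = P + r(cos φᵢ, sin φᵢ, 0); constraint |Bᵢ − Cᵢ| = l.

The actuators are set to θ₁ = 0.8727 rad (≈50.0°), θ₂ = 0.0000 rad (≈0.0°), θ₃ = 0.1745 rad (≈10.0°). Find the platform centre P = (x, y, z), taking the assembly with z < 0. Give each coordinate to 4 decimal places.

O1 = (0.2364·cos0.0°, 0.2364·sin0.0°, -0.1149) = (0.2364, 0.0000, -0.1149)
arm 2 at φ=120.0°: ρ2 = 0.2900;  O2 = (-0.1450, 0.2511, 0.0000)
φ3=240.0°: virtual centre (-0.1439, -0.2492, -0.0260), radius l
subtract pairs → two planes through P
linear system: -0.7628x+0.5023y = 0.0150−0.2298z; -0.7606x+-0.4983y = 0.0144−0.1777z
det = 0.7622;  x = -0.0193+0.2674z,  y = 0.0006+-0.0514z
quadratic in z: (1.0741)z²+(0.0930)z+(-0.1714)=0, √Δ=0.8632 → z ∈ {-0.4451, 0.3585}; z = -0.4451 (taking z<0)
x = -0.1383, y = 0.0235

(-0.1383, 0.0235, -0.4451)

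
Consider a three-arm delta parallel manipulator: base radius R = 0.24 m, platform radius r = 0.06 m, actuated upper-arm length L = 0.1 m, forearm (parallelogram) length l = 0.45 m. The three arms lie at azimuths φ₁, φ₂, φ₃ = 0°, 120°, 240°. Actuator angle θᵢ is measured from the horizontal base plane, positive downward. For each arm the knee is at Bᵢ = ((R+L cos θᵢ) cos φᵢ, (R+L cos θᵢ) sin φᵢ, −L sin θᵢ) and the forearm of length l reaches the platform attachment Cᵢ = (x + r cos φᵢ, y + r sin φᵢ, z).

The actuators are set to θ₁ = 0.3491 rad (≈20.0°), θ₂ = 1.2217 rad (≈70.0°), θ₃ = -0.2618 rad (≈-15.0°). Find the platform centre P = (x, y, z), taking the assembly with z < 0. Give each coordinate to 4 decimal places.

(0.0220, -0.1356, -0.3815)

φ1=0.0°: virtual centre (0.2740, 0.0000, -0.0342), radius l
arm 2 at φ=120.0°: e+L cos θ2 = 0.2142;  S2 = (-0.1071, 0.1855, -0.0940)
S3 = (0.2766·cos240.0°, 0.2766·sin240.0°, 0.0259) = (-0.1383, -0.2395, 0.0259)
eliminate P² terms by subtracting sphere 1 from 2 and 3
[-0.7621 0.3710 -0.1195]·P = -0.0215;  [-0.8245 -0.4791 0.1202]·P = 0.0009
det = 0.6710;  x = 0.0148+-0.0189z,  y = -0.0275+0.2834z
quadratic in z: (1.0806)z²+(0.0626)z+(-0.1334)=0, √Δ=0.7620 → z ∈ {-0.3815, 0.3236}; z = -0.3815 (taking z<0)
x = 0.0220, y = -0.1356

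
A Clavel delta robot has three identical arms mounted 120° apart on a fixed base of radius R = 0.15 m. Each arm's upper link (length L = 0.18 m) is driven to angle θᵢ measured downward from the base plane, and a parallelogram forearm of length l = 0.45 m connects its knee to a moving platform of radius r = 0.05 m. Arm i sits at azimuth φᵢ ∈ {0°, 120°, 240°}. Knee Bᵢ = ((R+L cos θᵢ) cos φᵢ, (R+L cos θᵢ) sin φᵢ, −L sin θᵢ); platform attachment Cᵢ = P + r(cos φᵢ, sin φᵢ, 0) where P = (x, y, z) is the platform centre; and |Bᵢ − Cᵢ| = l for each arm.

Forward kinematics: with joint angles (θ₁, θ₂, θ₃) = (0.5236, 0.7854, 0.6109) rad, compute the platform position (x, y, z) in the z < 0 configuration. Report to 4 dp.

φ1=0.0°: virtual centre (0.2559, 0.0000, -0.0900), radius l
centre 2 = (0.2273·cos120.0°, 0.2273·sin120.0°, -0.1273) = (-0.1136, 0.1968, -0.1273)
φ3=240.0°: virtual centre (-0.1237, -0.2143, -0.1032), radius l
|centre ₂|²−|centre ₁|² = -0.0057;  |centre ₃|²−|centre ₁|² = -0.0017
linear system: -0.7390x+0.3937y = -0.0057−-0.0746z; -0.7592x+-0.4286y = -0.0017−-0.0265z
Cramer: x(z) = 0.0051-0.0689z;  y(z) = -0.0050+0.0601z
into |P−centre ₁|² = l²: 1.0084z² + 0.2139z + -0.1315 = 0;  Δ = 0.5760;  z = -0.4824 or 0.2703 → z<0 root = -0.4824
x = 0.0383, y = -0.0340

(0.0383, -0.0340, -0.4824)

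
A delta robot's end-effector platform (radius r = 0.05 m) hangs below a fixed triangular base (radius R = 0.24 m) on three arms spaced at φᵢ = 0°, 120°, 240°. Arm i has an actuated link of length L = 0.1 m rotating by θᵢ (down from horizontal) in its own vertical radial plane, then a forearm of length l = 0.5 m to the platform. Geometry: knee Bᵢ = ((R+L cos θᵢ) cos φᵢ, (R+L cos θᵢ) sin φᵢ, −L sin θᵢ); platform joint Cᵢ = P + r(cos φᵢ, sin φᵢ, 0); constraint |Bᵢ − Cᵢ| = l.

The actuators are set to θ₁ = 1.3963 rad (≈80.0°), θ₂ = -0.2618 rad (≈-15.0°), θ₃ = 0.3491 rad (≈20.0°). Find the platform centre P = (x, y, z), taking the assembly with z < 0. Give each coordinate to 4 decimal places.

S1 = (0.2074·cos0.0°, 0.2074·sin0.0°, -0.0985) = (0.2074, 0.0000, -0.0985)
φ2=120.0°: virtual centre (-0.1433, 0.2482, 0.0259), radius l
arm 3 at φ=240.0°: (R−r)+L cos θ3 = 0.2840;  S3 = (-0.1420, -0.2459, -0.0342)
|S₂|²−|S₁|² = 0.0301;  |S₃|²−|S₁|² = 0.0291
[-0.7013 0.4964 0.2487]·P = 0.0301;  [-0.6987 -0.4918 0.1286]·P = 0.0291
det = 0.6918;  x = -0.0423+0.2691z,  y = 0.0009+-0.1209z
quadratic in z: (1.0870)z²+(0.0624)z+(-0.1780)=0, √Δ=0.8819 → z ∈ {-0.4343, 0.3769}; z = -0.4343 (taking z<0)
x = -0.1592, y = 0.0534

(-0.1592, 0.0534, -0.4343)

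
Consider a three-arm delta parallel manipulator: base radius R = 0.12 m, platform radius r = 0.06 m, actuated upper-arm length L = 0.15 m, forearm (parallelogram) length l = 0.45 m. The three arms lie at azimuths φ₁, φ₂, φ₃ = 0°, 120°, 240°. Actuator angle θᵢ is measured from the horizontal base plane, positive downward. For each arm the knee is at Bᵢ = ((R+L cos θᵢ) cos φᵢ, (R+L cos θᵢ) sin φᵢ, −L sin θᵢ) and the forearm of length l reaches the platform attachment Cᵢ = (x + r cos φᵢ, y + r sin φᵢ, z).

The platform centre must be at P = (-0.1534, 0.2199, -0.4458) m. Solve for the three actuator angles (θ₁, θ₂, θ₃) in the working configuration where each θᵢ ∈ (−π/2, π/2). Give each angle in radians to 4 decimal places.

arm 1 (φ=0.0°): x'=-0.1534, y'=0.2199
  A=0.2134, B=-0.4458, C=(l²−L²−A²−y'²−z²)/(2L)=-0.3754
  γ=atan2(-0.4458,0.2134)=-1.1243;  ψ=arccos(-0.7596)=2.4335;  θ1=γ+ψ≈1.3092
φ2=120.0° → target in arm frame (0.2671, 0.0229)
  A cos θ + B sin θ = C:  -0.2071·cos θ + -0.4458·sin θ = -0.2072
  γ=atan2(-0.4458,-0.2071)=-2.0058;  ψ=arccos(-0.4216)=2.0060;  θ2=γ+ψ≈0.0002
rotate P by −φ3: (-0.1137, -0.2428, -0.4458)
  A=0.1737, B=-0.4458, C=(l²−L²−A²−y'²−z²)/(2L)=-0.3596
  θ3 = atan2(B,A) + arccos(C/0.4785) = 1.2220

θ₁ = 1.3092, θ₂ = 0.0002, θ₃ = 1.2220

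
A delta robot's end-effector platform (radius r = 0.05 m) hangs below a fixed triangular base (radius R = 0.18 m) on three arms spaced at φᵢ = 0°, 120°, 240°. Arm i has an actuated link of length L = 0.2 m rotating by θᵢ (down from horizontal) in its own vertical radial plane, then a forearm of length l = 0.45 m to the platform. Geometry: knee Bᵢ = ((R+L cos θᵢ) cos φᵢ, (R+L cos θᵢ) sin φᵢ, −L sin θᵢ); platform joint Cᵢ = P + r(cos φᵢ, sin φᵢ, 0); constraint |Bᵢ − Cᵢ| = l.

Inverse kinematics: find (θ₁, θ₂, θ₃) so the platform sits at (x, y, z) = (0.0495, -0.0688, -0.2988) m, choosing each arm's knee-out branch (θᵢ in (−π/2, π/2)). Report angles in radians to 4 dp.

rotate P by −φ1: (0.0495, -0.0688, -0.2988)
  A cos θ + B sin θ = C:  0.0805·cos θ + -0.2988·sin θ = 0.1550
  θ1 = atan2(B,A) + arccos(C/0.3095) = -0.2615
φ2=120.0° → target in arm frame (-0.0843, -0.0085)
  A cos θ + B sin θ = C:  0.2143·cos θ + -0.2988·sin θ = 0.0680
  γ=atan2(-0.2988,0.2143)=-0.9485;  ψ=arccos(0.1850)=1.3847;  θ2=γ+ψ≈0.4362
φ3=240.0° → target in arm frame (0.0348, 0.0773)
  e−x'=0.0952;  (l²−L²−(e−x')²−y'²−z²)/2L = 0.1455
  √(A²+B²)=0.3136;  θ3 = -1.2625+1.0884 ≈ -0.1741

θ₁ = -0.2615, θ₂ = 0.4362, θ₃ = -0.1741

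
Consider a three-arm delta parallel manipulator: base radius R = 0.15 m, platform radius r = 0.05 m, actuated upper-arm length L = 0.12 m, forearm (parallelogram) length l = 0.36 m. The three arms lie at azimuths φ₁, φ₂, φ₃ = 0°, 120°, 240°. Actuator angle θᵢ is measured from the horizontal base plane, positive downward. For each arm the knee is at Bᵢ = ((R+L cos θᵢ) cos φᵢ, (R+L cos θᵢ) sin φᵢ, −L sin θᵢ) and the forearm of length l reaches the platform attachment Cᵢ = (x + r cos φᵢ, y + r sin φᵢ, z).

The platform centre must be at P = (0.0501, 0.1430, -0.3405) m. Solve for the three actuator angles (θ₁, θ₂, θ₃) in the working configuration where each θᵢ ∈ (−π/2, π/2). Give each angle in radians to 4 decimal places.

θ₁ = 0.4363, θ₂ = 0.1750, θ₃ = 1.3090

φ1=0.0° → target in arm frame (0.0501, 0.1430)
  e−x'=0.0499;  (l²−L²−(e−x')²−y'²−z²)/2L = -0.0987
  γ=atan2(-0.3405,0.0499)=-1.4253;  ψ=arccos(-0.2867)=1.8616;  θ1=γ+ψ≈0.4363
arm 2 (φ=120.0°): x'=0.0988, y'=-0.1149
  A cos θ + B sin θ = C:  0.0012·cos θ + -0.3405·sin θ = -0.0581
  γ=atan2(-0.3405,0.0012)=-1.5672;  ψ=arccos(-0.1706)=1.7422;  θ2=γ+ψ≈0.1750
rotate P by −φ3: (-0.1489, -0.0281, -0.3405)
  e−x'=0.2489;  (l²−L²−(e−x')²−y'²−z²)/2L = -0.2645
  γ=atan2(-0.3405,0.2489)=-0.9396;  ψ=arccos(-0.6271)=2.2486;  θ3=γ+ψ≈1.3090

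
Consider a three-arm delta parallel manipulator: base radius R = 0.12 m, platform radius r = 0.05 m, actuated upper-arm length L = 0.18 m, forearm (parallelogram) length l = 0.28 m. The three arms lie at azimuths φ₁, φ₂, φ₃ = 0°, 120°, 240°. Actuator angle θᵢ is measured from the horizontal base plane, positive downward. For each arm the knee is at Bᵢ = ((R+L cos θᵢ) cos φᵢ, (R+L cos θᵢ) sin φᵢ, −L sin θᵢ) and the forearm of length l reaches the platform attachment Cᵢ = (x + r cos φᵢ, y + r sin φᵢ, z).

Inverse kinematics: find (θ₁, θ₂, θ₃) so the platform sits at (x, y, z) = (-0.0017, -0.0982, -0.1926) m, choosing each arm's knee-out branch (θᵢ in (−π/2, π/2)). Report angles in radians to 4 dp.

θ₁ = 0.4359, θ₂ = 0.8726, θ₃ = -0.1742

rotate P by −φ1: (-0.0017, -0.0982, -0.1926)
  e−x'=0.0717;  (l²−L²−(e−x')²−y'²−z²)/2L = -0.0163
  √(A²+B²)=0.2055;  θ1 = -1.2144+1.6503 ≈ 0.4359
rotate P by −φ2: (-0.0842, 0.0506, -0.1926)
  A=0.1542, B=-0.1926, C=(l²−L²−A²−y'²−z²)/(2L)=-0.0484
  γ=atan2(-0.1926,0.1542)=-0.8957;  ψ=arccos(-0.1962)=1.7683;  θ2=γ+ψ≈0.8726
φ3=240.0° → target in arm frame (0.0859, 0.0476)
  e−x'=-0.0159;  (l²−L²−(e−x')²−y'²−z²)/2L = 0.0177
  θ3 = atan2(B,A) + arccos(C/0.1933) = -0.1742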